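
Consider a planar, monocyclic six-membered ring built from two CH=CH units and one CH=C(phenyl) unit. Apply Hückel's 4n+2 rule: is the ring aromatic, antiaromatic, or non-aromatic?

Aromatic

All ring atoms are sp² and supply a p orbital to the ring (every atom in a ring double bond is sp² and brings one electron to the p orbital); the conjugation is uninterrupted.
Tallying contributions gives 3 × 2 = 6 from the 3 double-bond units.
With 6 π electrons (n = 1), the Hückel 4n+2 condition holds.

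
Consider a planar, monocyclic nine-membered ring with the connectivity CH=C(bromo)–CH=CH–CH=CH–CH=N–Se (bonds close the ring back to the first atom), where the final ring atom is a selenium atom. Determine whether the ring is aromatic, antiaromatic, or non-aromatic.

All ring atoms are sp² and supply a p orbital to the ring (every atom in a ring double bond is sp² and brings one electron to the p orbital; each sp² =N– keeps its lone pair in-plane and puts one electron into the π system; the selenium donates one lone pair from its p orbital); the conjugation is uninterrupted.
Adding the contributions, 4 × 2 = 8 from the double-bond units + 2 from the Se atom = 10.
With 10 π electrons (n = 2), the Hückel 4n+2 condition holds.

Aromatic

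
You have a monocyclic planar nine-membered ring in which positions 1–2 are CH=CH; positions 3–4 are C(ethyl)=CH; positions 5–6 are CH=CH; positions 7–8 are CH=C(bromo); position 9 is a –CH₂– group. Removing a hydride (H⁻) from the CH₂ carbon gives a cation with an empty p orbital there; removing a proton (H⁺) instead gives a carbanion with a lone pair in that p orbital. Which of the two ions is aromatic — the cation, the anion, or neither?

In both ions every ring atom is sp² and contributes a p orbital, so both rings are fully conjugated.
Cation: 4 × 2 + 0 = 8 π electrons → 4(2), antiaromatic.
Anion: 4 × 2 + 2 = 10 π electrons → 4(2)+2, aromatic.

The anion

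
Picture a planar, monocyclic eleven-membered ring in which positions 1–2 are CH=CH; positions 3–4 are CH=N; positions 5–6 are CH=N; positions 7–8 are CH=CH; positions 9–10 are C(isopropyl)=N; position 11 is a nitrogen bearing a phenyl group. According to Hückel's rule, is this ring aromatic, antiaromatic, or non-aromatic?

Every ring atom contributes a p orbital perpendicular to the ring (each doubly-bonded ring atom is sp² with one p-orbital electron; each sp² =N– keeps its lone pair in-plane and puts one electron into the π system; the pyrrole-type nitrogen donates its lone pair from the p orbital), so the π system is cyclic and fully conjugated.
Counting π electrons: 5 × 2 = 10 from the double-bond units + 2 from the N(phenyl) atom = 12.
12 is a 4n count (n = 3), so the planar conjugated ring is antiaromatic.

Antiaromatic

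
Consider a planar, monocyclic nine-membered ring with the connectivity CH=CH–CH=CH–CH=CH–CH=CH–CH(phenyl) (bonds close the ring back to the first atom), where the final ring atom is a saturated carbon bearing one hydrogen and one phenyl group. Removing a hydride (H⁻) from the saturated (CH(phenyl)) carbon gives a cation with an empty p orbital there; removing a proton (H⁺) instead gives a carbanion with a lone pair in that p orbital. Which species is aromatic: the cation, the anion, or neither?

Both ions have a continuous loop of p orbitals — each ring atom is sp².
Cation: 4 × 2 + 0 = 8 π electrons → 4(2), antiaromatic.
Anion: 4 × 2 + 2 = 10 π electrons → 4(2)+2, aromatic.

The anion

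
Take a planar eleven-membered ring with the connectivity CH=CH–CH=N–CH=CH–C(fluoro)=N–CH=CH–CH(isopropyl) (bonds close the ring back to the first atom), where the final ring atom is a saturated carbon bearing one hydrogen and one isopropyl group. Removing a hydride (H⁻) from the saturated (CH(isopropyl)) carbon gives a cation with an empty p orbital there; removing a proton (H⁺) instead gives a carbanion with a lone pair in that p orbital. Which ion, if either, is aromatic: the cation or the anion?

In either ion the ring is fully conjugated: every atom, including the new sp² carbon, supplies a p orbital.
Cation: 5 × 2 + 0 = 10 π electrons → 4(2)+2, aromatic.
Anion: 5 × 2 + 2 = 12 π electrons → 4(3), antiaromatic.

The cation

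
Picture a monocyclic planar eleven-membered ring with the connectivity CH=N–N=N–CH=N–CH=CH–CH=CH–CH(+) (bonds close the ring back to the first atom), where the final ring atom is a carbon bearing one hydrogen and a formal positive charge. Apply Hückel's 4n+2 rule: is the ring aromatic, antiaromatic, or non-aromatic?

Aromatic

Every ring atom contributes a p orbital perpendicular to the ring (each doubly-bonded ring atom is sp² with one p-orbital electron; each =N– nitrogen is pyridine-type (lone pair in the sp² plane, one electron in the p orbital); the carbocation has an empty p orbital), so the π system is cyclic and fully conjugated.
π-electron count: 5 × 2 = 10 from the double-bond units + 0 from the CH(+) atom = 10.
With 10 π electrons (n = 2), the Hückel 4n+2 condition holds.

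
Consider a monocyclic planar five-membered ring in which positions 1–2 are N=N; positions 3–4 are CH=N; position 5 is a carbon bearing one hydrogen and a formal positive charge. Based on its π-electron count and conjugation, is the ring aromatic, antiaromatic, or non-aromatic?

Every ring atom contributes a p orbital perpendicular to the ring (every atom in a ring double bond is sp² and brings one electron to the p orbital; each sp² =N– keeps its lone pair in-plane and puts one electron into the π system; the carbocation has an empty p orbital), so the π system is cyclic and fully conjugated.
Counting π electrons: 2 × 2 = 4 from the double-bond units + 0 from the CH(+) atom = 4.
4 = 4(1); a planar, fully conjugated 4n system is antiaromatic.

Antiaromatic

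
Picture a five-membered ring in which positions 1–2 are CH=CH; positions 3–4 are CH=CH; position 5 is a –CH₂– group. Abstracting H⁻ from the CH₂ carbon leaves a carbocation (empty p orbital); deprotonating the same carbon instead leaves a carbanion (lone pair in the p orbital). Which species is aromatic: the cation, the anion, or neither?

The anion

In both ions every ring atom is sp² and contributes a p orbital, so both rings are fully conjugated.
Cation: 2 × 2 + 0 = 4 π electrons → 4(1), antiaromatic.
Anion: 2 × 2 + 2 = 6 π electrons → 4(1)+2, aromatic.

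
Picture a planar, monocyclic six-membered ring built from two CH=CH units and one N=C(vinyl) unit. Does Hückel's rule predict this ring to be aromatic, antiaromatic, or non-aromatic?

Check conjugation: every atom in a ring double bond is sp² and brings one electron to the p orbital; each sp² =N– keeps its lone pair in-plane and puts one electron into the π system — every position has a p orbital, so the cyclic π system is continuous.
Adding the contributions, 3 × 2 = 6 from the 3 double-bond units.
6 = 4(1) + 2, which satisfies Hückel's 4n+2 rule.

Aromatic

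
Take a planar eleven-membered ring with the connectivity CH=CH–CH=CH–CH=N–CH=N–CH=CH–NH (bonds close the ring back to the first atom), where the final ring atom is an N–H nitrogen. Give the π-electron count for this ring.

Every ring atom contributes a p orbital perpendicular to the ring (the double-bond atoms are sp², each contributing one p electron; the doubly-bonded nitrogens are pyridine-type — their lone pairs lie in the ring plane, leaving one electron in the p orbital; the pyrrole-type nitrogen donates its lone pair from the p orbital), so the π system is cyclic and fully conjugated.
Tallying contributions gives 5 × 2 = 10 from the double-bond units + 2 from the NH atom = 12.

12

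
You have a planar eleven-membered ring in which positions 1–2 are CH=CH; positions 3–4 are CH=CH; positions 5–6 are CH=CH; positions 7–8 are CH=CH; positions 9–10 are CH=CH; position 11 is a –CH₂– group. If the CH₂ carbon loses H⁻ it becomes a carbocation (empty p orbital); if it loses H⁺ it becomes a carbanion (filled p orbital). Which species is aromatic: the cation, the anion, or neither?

The cation

Both ions have a continuous loop of p orbitals — each ring atom is sp².
Cation: 5 × 2 + 0 = 10 π electrons → 4(2)+2, aromatic.
Anion: 5 × 2 + 2 = 12 π electrons → 4(3), antiaromatic.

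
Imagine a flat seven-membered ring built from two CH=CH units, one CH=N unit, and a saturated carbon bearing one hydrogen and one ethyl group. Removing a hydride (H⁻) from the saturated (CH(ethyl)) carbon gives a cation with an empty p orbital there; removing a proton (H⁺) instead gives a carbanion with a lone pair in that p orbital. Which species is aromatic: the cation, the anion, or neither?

The cation

In either ion the ring is fully conjugated: every atom, including the new sp² carbon, supplies a p orbital.
Cation: 3 × 2 + 0 = 6 π electrons → 4(1)+2, aromatic.
Anion: 3 × 2 + 2 = 8 π electrons → 4(2), antiaromatic.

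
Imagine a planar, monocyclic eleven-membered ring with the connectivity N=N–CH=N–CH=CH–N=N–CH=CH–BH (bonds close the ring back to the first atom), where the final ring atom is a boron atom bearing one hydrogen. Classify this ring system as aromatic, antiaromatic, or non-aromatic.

Aromatic

All ring atoms are sp² and supply a p orbital to the ring (every atom in a ring double bond is sp² and brings one electron to the p orbital; the doubly-bonded nitrogens are pyridine-type — their lone pairs lie in the ring plane, leaving one electron in the p orbital; the boron has an empty p orbital); the conjugation is uninterrupted.
Counting π electrons: 5 × 2 = 10 from the double-bond units + 0 from the BH atom = 10.
With 10 π electrons (n = 2), the Hückel 4n+2 condition holds.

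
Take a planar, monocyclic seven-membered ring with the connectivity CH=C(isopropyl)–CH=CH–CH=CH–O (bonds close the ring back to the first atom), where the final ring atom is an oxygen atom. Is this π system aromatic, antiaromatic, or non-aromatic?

Antiaromatic

Every ring atom contributes a p orbital perpendicular to the ring (the double-bond atoms are sp², each contributing one p electron; the oxygen donates one lone pair from its p orbital), so the π system is cyclic and fully conjugated.
π-electron count: 3 × 2 = 6 from the double-bond units + 2 from the O atom = 8.
With 8 = 4·2 π electrons, Hückel's rule classifies the planar ring as antiaromatic.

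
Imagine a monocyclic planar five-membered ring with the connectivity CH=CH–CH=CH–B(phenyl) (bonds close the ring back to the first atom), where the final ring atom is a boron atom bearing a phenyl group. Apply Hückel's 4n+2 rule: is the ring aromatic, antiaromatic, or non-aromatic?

Antiaromatic

Every ring atom contributes a p orbital perpendicular to the ring (the double-bond atoms are sp², each contributing one p electron; the boron has an empty p orbital), so the π system is cyclic and fully conjugated.
Counting π electrons: 2 × 2 = 4 from the double-bond units + 0 from the B(phenyl) atom = 4.
4 = 4(1); a planar, fully conjugated 4n system is antiaromatic.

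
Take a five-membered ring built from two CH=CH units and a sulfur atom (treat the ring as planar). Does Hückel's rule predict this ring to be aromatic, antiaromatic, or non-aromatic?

Every ring atom contributes a p orbital perpendicular to the ring (the double-bond atoms are sp², each contributing one p electron; the sulfur donates one lone pair from its p orbital), so the π system is cyclic and fully conjugated.
Counting π electrons: 2 × 2 = 4 from the double-bond units + 2 from the S atom = 6.
6 = 4(1) + 2, which satisfies Hückel's 4n+2 rule.
(This ring is thiophene.)

Aromatic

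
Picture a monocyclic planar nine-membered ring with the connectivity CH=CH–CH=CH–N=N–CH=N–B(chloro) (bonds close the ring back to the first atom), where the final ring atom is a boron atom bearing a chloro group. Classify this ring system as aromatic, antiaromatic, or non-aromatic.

All ring atoms are sp² and supply a p orbital to the ring (every atom in a ring double bond is sp² and brings one electron to the p orbital; each sp² =N– keeps its lone pair in-plane and puts one electron into the π system; the boron has an empty p orbital); the conjugation is uninterrupted.
Adding the contributions, 4 × 2 = 8 from the double-bond units + 0 from the B(chloro) atom = 8.
A 4n π count (8, n = 2) in a planar conjugated ring means antiaromatic.

Antiaromatic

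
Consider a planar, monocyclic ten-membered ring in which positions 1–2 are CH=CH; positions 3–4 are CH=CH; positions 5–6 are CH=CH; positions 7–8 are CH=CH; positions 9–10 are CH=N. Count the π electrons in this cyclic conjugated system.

The p orbitals form a continuous loop: the double-bond atoms are sp², each contributing one p electron; each sp² =N– keeps its lone pair in-plane and puts one electron into the π system. The ring is fully conjugated.
Counting π electrons: 5 × 2 = 10 from the 5 double-bond units.

10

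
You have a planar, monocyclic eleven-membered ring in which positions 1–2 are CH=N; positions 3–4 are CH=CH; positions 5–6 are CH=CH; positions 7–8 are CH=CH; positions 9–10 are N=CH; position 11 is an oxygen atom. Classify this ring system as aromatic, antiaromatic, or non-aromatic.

Antiaromatic

All ring atoms are sp² and supply a p orbital to the ring (the double-bond atoms are sp², each contributing one p electron; the doubly-bonded nitrogens are pyridine-type — their lone pairs lie in the ring plane, leaving one electron in the p orbital; the oxygen donates one lone pair from its p orbital); the conjugation is uninterrupted.
Tallying contributions gives 5 × 2 = 10 from the double-bond units + 2 from the O atom = 12.
12 = 4(3); a planar, fully conjugated 4n system is antiaromatic.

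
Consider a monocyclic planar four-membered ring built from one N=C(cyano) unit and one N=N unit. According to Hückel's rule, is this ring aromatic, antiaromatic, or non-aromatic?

Antiaromatic

Check conjugation: the double-bond atoms are sp², each contributing one p electron; each sp² =N– keeps its lone pair in-plane and puts one electron into the π system — every position has a p orbital, so the cyclic π system is continuous.
Counting π electrons: 2 × 2 = 4 from the 2 double-bond units.
4 = 4(1); a planar, fully conjugated 4n system is antiaromatic.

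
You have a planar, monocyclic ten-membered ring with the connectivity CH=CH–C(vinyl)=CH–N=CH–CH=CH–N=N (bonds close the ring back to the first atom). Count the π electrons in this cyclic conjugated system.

All ring atoms are sp² and supply a p orbital to the ring (each doubly-bonded ring atom is sp² with one p-orbital electron; the doubly-bonded nitrogens are pyridine-type — their lone pairs lie in the ring plane, leaving one electron in the p orbital); the conjugation is uninterrupted.
Tallying contributions gives 5 × 2 = 10 from the 5 double-bond units.

10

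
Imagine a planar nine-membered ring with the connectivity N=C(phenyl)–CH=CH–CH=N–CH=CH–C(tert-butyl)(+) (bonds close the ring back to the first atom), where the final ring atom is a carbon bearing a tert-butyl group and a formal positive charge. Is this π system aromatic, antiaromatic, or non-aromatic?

Antiaromatic

Every ring atom contributes a p orbital perpendicular to the ring (the double-bond atoms are sp², each contributing one p electron; each =N– nitrogen is pyridine-type (lone pair in the sp² plane, one electron in the p orbital); the carbocation has an empty p orbital), so the π system is cyclic and fully conjugated.
Tallying contributions gives 4 × 2 = 8 from the double-bond units + 0 from the C(tert-butyl)(+) atom = 8.
With 8 = 4·2 π electrons, Hückel's rule classifies the planar ring as antiaromatic.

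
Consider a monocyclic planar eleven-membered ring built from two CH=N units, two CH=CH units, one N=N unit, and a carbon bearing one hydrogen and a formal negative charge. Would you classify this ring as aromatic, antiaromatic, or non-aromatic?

Every ring atom contributes a p orbital perpendicular to the ring (every atom in a ring double bond is sp² and brings one electron to the p orbital; each =N– nitrogen is pyridine-type (lone pair in the sp² plane, one electron in the p orbital); the carbanion's lone pair occupies the p orbital), so the π system is cyclic and fully conjugated.
π-electron count: 5 × 2 = 10 from the double-bond units + 2 from the CH(-) atom = 12.
A 4n π count (12, n = 3) in a planar conjugated ring means antiaromatic.

Antiaromatic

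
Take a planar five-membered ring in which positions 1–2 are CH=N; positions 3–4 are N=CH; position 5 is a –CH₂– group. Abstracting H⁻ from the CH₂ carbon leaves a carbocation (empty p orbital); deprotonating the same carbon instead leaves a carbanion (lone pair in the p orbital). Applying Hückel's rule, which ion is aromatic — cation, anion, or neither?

The anion

Once that carbon is sp², every ring atom has a p orbital and both ions are fully conjugated.
Cation: 2 × 2 + 0 = 4 π electrons → 4(1), antiaromatic.
Anion: 2 × 2 + 2 = 6 π electrons → 4(1)+2, aromatic.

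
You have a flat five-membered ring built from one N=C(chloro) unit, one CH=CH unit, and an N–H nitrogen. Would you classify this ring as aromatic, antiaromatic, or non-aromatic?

All ring atoms are sp² and supply a p orbital to the ring (the double-bond atoms are sp², each contributing one p electron; the doubly-bonded nitrogens are pyridine-type — their lone pairs lie in the ring plane, leaving one electron in the p orbital; the pyrrole-type nitrogen donates its lone pair from the p orbital); the conjugation is uninterrupted.
π-electron count: 2 × 2 = 4 from the double-bond units + 2 from the NH atom = 6.
That gives a 4n+2 count (6, n = 1).

Aromatic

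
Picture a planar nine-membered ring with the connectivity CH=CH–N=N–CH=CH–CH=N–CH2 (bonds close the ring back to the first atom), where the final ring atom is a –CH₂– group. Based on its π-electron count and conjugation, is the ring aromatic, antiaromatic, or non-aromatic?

Non-aromatic

The CH2 position has four σ bonds — the tetrahedral CH₂ carbon is sp³ and has no p orbital in the ring π system — so the cyclic conjugation is interrupted.
Hückel's rule only applies to fully conjugated rings, so this one is simply non-aromatic.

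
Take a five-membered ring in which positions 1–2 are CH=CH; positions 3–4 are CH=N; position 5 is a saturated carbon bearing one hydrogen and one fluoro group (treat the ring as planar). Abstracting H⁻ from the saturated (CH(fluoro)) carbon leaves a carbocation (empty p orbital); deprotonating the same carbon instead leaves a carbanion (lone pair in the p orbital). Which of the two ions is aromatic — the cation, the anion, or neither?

Once that carbon is sp², every ring atom has a p orbital and both ions are fully conjugated.
Cation: 2 × 2 + 0 = 4 π electrons → 4(1), antiaromatic.
Anion: 2 × 2 + 2 = 6 π electrons → 4(1)+2, aromatic.

The anion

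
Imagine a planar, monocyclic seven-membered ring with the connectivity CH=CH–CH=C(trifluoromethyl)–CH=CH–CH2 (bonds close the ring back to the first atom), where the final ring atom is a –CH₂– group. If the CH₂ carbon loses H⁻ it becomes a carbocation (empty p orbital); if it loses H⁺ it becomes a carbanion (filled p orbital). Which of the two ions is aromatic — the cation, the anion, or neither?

In both ions every ring atom is sp² and contributes a p orbital, so both rings are fully conjugated.
Cation: 3 × 2 + 0 = 6 π electrons → 4(1)+2, aromatic.
Anion: 3 × 2 + 2 = 8 π electrons → 4(2), antiaromatic.

The cation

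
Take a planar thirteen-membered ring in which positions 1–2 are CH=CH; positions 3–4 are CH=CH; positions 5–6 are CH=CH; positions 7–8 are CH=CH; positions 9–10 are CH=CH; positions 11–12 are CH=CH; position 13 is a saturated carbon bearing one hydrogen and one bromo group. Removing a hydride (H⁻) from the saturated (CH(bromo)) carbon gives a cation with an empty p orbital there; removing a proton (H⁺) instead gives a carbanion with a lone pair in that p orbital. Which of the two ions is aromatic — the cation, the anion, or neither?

The anion

In both ions every ring atom is sp² and contributes a p orbital, so both rings are fully conjugated.
Cation: 6 × 2 + 0 = 12 π electrons → 4(3), antiaromatic.
Anion: 6 × 2 + 2 = 14 π electrons → 4(3)+2, aromatic.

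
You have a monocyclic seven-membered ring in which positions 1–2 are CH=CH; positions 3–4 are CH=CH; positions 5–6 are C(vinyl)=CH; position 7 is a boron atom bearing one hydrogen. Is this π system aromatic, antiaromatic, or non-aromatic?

The p orbitals form a continuous loop: every atom in a ring double bond is sp² and brings one electron to the p orbital; the boron has an empty p orbital. The ring is fully conjugated.
Tallying contributions gives 3 × 2 = 6 from the double-bond units + 0 from the BH atom = 6.
With 6 π electrons (n = 1), the Hückel 4n+2 condition holds.

Aromatic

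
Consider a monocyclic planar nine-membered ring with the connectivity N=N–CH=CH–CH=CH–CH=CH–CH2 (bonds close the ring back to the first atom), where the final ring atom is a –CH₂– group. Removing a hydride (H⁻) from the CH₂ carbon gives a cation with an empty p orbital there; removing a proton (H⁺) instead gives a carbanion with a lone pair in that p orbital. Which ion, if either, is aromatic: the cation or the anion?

In either ion the ring is fully conjugated: every atom, including the new sp² carbon, supplies a p orbital.
Cation: 4 × 2 + 0 = 8 π electrons → 4(2), antiaromatic.
Anion: 4 × 2 + 2 = 10 π electrons → 4(2)+2, aromatic.

The anion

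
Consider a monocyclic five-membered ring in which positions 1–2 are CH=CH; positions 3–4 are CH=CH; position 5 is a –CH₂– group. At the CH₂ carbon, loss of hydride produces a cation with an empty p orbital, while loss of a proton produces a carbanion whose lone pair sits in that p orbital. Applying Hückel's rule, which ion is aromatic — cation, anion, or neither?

The anion

Once that carbon is sp², every ring atom has a p orbital and both ions are fully conjugated.
Cation: 2 × 2 + 0 = 4 π electrons → 4(1), antiaromatic.
Anion: 2 × 2 + 2 = 6 π electrons → 4(1)+2, aromatic.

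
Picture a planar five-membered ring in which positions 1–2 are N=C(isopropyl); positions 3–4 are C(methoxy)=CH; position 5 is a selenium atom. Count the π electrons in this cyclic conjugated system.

6

The p orbitals form a continuous loop: every atom in a ring double bond is sp² and brings one electron to the p orbital; each =N– nitrogen is pyridine-type (lone pair in the sp² plane, one electron in the p orbital); the selenium donates one lone pair from its p orbital. The ring is fully conjugated.
Counting π electrons: 2 × 2 = 4 from the double-bond units + 2 from the Se atom = 6.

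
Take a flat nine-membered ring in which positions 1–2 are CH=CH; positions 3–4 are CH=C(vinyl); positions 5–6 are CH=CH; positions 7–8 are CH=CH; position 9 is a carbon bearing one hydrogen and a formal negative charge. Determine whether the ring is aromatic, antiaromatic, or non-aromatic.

Every ring atom contributes a p orbital perpendicular to the ring (the double-bond atoms are sp², each contributing one p electron; the carbanion's lone pair occupies the p orbital), so the π system is cyclic and fully conjugated.
Adding the contributions, 4 × 2 = 8 from the double-bond units + 2 from the CH(-) atom = 10.
10 = 4(2) + 2, which satisfies Hückel's 4n+2 rule.

Aromatic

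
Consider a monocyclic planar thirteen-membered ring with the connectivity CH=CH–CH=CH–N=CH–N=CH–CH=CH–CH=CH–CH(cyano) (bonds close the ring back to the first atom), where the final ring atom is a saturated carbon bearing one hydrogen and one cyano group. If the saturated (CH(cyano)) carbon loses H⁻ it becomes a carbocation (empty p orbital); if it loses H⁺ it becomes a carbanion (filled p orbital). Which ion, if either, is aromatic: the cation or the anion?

Both ions have a continuous loop of p orbitals — each ring atom is sp².
Cation: 6 × 2 + 0 = 12 π electrons → 4(3), antiaromatic.
Anion: 6 × 2 + 2 = 14 π electrons → 4(3)+2, aromatic.

The anion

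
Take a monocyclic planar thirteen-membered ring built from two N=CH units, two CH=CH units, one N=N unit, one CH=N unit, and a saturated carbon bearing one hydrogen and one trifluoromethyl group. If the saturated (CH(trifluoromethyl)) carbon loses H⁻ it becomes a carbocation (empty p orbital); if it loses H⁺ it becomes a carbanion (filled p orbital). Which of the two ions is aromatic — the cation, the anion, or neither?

Once that carbon is sp², every ring atom has a p orbital and both ions are fully conjugated.
Cation: 6 × 2 + 0 = 12 π electrons → 4(3), antiaromatic.
Anion: 6 × 2 + 2 = 14 π electrons → 4(3)+2, aromatic.

The anion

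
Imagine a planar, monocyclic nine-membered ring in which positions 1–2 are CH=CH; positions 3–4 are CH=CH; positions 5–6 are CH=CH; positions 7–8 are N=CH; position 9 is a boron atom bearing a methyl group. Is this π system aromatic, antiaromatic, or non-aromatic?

Antiaromatic

Check conjugation: the double-bond atoms are sp², each contributing one p electron; each sp² =N– keeps its lone pair in-plane and puts one electron into the π system; the boron has an empty p orbital — every position has a p orbital, so the cyclic π system is continuous.
π-electron count: 4 × 2 = 8 from the double-bond units + 0 from the B(methyl) atom = 8.
8 = 4(2); a planar, fully conjugated 4n system is antiaromatic.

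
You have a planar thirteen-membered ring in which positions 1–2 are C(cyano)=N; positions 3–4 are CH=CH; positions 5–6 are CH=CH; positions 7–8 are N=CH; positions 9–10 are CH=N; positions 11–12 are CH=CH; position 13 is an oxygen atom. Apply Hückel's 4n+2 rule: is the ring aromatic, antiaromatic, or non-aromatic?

Aromatic

All ring atoms are sp² and supply a p orbital to the ring (the double-bond atoms are sp², each contributing one p electron; each sp² =N– keeps its lone pair in-plane and puts one electron into the π system; the oxygen donates one lone pair from its p orbital); the conjugation is uninterrupted.
π-electron count: 6 × 2 = 12 from the double-bond units + 2 from the O atom = 14.
Since 14 = 4·3 + 2, the ring meets the 4n+2 criterion.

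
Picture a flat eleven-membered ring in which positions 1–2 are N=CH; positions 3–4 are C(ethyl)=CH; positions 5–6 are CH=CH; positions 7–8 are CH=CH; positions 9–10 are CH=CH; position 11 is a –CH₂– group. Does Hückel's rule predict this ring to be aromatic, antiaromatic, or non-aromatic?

Non-aromatic

At the CH2 position, the tetrahedral CH₂ carbon is sp³ and has no p orbital in the ring π system; the ring's p-orbital overlap is broken there.
A ring that is not fully conjugated cannot be aromatic or antiaromatic regardless of its π-electron count.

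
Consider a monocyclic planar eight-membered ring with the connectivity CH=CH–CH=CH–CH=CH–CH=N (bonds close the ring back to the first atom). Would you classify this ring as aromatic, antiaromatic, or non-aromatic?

Every ring atom contributes a p orbital perpendicular to the ring (every atom in a ring double bond is sp² and brings one electron to the p orbital; each =N– nitrogen is pyridine-type (lone pair in the sp² plane, one electron in the p orbital)), so the π system is cyclic and fully conjugated.
Counting π electrons: 4 × 2 = 8 from the 4 double-bond units.
A 4n π count (8, n = 2) in a planar conjugated ring means antiaromatic.

Antiaromatic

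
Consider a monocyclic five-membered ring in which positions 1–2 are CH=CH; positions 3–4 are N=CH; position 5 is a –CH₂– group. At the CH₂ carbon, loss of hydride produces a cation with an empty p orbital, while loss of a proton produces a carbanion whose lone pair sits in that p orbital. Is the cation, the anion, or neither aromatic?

In either ion the ring is fully conjugated: every atom, including the new sp² carbon, supplies a p orbital.
Cation: 2 × 2 + 0 = 4 π electrons → 4(1), antiaromatic.
Anion: 2 × 2 + 2 = 6 π electrons → 4(1)+2, aromatic.

The anion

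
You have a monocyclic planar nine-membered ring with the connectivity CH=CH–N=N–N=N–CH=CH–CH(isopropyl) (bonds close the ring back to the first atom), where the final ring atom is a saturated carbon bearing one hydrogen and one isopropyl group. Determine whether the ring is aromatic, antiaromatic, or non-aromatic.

At the CH(isopropyl) position, that saturated carbon is sp³ and has no p orbital in the ring π system; the ring's p-orbital overlap is broken there.
Hückel's rule only applies to fully conjugated rings, so this one is simply non-aromatic.

Non-aromatic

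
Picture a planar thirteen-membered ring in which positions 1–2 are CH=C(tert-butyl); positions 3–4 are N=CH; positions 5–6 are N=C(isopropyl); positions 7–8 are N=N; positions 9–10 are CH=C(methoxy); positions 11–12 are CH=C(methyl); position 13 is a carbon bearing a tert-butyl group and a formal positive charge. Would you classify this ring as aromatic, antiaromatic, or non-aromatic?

Antiaromatic

The p orbitals form a continuous loop: each doubly-bonded ring atom is sp² with one p-orbital electron; each =N– nitrogen is pyridine-type (lone pair in the sp² plane, one electron in the p orbital); the carbocation has an empty p orbital. The ring is fully conjugated.
Tallying contributions gives 6 × 2 = 12 from the double-bond units + 0 from the C(tert-butyl)(+) atom = 12.
A 4n π count (12, n = 3) in a planar conjugated ring means antiaromatic.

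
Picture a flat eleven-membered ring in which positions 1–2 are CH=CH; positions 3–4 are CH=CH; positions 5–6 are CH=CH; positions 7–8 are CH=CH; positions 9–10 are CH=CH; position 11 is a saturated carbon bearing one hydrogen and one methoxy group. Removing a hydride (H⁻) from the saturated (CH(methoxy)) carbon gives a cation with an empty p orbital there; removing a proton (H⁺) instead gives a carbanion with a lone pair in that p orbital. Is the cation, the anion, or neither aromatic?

The cation

In either ion the ring is fully conjugated: every atom, including the new sp² carbon, supplies a p orbital.
Cation: 5 × 2 + 0 = 10 π electrons → 4(2)+2, aromatic.
Anion: 5 × 2 + 2 = 12 π electrons → 4(3), antiaromatic.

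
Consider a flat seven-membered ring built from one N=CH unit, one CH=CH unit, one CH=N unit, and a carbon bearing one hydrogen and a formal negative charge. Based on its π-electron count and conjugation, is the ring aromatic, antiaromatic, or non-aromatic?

All ring atoms are sp² and supply a p orbital to the ring (every atom in a ring double bond is sp² and brings one electron to the p orbital; the doubly-bonded nitrogens are pyridine-type — their lone pairs lie in the ring plane, leaving one electron in the p orbital; the carbanion's lone pair occupies the p orbital); the conjugation is uninterrupted.
Tallying contributions gives 3 × 2 = 6 from the double-bond units + 2 from the CH(-) atom = 8.
8 is a 4n count (n = 2), so the planar conjugated ring is antiaromatic.

Antiaromatic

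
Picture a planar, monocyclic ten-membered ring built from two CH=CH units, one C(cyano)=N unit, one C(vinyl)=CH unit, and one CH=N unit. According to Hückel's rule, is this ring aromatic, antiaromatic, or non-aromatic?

Aromatic

Every ring atom contributes a p orbital perpendicular to the ring (every atom in a ring double bond is sp² and brings one electron to the p orbital; each =N– nitrogen is pyridine-type (lone pair in the sp² plane, one electron in the p orbital)), so the π system is cyclic and fully conjugated.
Adding the contributions, 5 × 2 = 10 from the 5 double-bond units.
That gives a 4n+2 count (10, n = 2).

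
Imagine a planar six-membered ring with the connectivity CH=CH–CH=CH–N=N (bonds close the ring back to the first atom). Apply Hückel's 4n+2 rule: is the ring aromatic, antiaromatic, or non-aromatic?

The p orbitals form a continuous loop: every atom in a ring double bond is sp² and brings one electron to the p orbital; each =N– nitrogen is pyridine-type (lone pair in the sp² plane, one electron in the p orbital). The ring is fully conjugated.
π-electron count: 3 × 2 = 6 from the 3 double-bond units.
That gives a 4n+2 count (6, n = 1).

Aromatic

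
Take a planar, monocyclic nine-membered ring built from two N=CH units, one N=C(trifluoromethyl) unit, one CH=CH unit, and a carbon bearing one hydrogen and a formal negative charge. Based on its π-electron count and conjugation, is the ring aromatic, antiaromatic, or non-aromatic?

Aromatic

Check conjugation: each doubly-bonded ring atom is sp² with one p-orbital electron; each sp² =N– keeps its lone pair in-plane and puts one electron into the π system; the carbanion's lone pair occupies the p orbital — every position has a p orbital, so the cyclic π system is continuous.
Counting π electrons: 4 × 2 = 8 from the double-bond units + 2 from the CH(-) atom = 10.
10 = 4(2) + 2, which satisfies Hückel's 4n+2 rule.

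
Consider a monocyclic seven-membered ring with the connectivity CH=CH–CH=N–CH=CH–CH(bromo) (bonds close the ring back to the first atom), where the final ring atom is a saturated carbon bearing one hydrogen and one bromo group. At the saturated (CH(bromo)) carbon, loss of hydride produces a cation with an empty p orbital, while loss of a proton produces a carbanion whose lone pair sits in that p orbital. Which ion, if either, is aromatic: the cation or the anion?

The cation

Both ions have a continuous loop of p orbitals — each ring atom is sp².
Cation: 3 × 2 + 0 = 6 π electrons → 4(1)+2, aromatic.
Anion: 3 × 2 + 2 = 8 π electrons → 4(2), antiaromatic.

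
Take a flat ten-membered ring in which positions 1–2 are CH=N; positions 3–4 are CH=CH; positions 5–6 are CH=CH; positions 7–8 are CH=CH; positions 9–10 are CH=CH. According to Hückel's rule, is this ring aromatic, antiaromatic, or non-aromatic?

Aromatic

Every ring atom contributes a p orbital perpendicular to the ring (every atom in a ring double bond is sp² and brings one electron to the p orbital; each sp² =N– keeps its lone pair in-plane and puts one electron into the π system), so the π system is cyclic and fully conjugated.
Adding the contributions, 5 × 2 = 10 from the 5 double-bond units.
10 = 4(2) + 2, which satisfies Hückel's 4n+2 rule.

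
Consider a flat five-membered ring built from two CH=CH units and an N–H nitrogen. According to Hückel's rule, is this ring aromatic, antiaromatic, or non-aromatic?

Aromatic

All ring atoms are sp² and supply a p orbital to the ring (every atom in a ring double bond is sp² and brings one electron to the p orbital; the pyrrole-type nitrogen donates its lone pair from the p orbital); the conjugation is uninterrupted.
π-electron count: 2 × 2 = 4 from the double-bond units + 2 from the NH atom = 6.
6 = 4(1) + 2, which satisfies Hückel's 4n+2 rule.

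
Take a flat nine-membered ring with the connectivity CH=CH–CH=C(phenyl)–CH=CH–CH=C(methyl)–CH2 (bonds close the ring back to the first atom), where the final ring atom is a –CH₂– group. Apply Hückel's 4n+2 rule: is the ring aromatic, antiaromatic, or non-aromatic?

Non-aromatic

At the CH2 position, the tetrahedral CH₂ carbon is sp³ and has no p orbital in the ring π system; the ring's p-orbital overlap is broken there.
A ring that is not fully conjugated cannot be aromatic or antiaromatic regardless of its π-electron count.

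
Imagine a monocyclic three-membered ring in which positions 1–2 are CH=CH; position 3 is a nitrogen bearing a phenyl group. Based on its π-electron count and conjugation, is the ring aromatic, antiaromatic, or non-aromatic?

The p orbitals form a continuous loop: every atom in a ring double bond is sp² and brings one electron to the p orbital; the pyrrole-type nitrogen donates its lone pair from the p orbital. The ring is fully conjugated.
Adding the contributions, 1 × 2 = 2 from the double-bond unit + 2 from the N(phenyl) atom = 4.
A 4n π count (4, n = 1) in a planar conjugated ring means antiaromatic.

Antiaromatic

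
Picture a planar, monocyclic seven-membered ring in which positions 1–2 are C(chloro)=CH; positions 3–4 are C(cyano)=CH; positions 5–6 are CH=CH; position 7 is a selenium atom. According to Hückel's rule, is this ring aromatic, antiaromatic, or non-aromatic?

Check conjugation: the double-bond atoms are sp², each contributing one p electron; the selenium donates one lone pair from its p orbital — every position has a p orbital, so the cyclic π system is continuous.
Tallying contributions gives 3 × 2 = 6 from the double-bond units + 2 from the Se atom = 8.
8 is a 4n count (n = 2), so the planar conjugated ring is antiaromatic.

Antiaromatic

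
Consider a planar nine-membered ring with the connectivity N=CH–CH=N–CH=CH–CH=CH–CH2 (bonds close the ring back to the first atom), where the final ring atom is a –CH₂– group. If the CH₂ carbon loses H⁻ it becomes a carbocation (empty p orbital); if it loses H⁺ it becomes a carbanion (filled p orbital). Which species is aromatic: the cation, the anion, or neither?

In both ions every ring atom is sp² and contributes a p orbital, so both rings are fully conjugated.
Cation: 4 × 2 + 0 = 8 π electrons → 4(2), antiaromatic.
Anion: 4 × 2 + 2 = 10 π electrons → 4(2)+2, aromatic.

The anion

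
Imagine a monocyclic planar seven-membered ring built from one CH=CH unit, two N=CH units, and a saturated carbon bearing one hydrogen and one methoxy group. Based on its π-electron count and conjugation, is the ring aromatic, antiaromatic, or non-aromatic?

The CH(methoxy) carbon is saturated: that saturated carbon is sp³ and has no p orbital in the ring π system. Conjugation is not continuous around the ring.
Broken conjugation rules out both aromaticity and antiaromaticity.

Non-aromatic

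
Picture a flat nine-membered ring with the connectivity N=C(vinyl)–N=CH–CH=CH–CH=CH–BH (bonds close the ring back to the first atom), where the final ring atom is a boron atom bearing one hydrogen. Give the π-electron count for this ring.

All ring atoms are sp² and supply a p orbital to the ring (every atom in a ring double bond is sp² and brings one electron to the p orbital; the doubly-bonded nitrogens are pyridine-type — their lone pairs lie in the ring plane, leaving one electron in the p orbital; the boron has an empty p orbital); the conjugation is uninterrupted.
π-electron count: 4 × 2 = 8 from the double-bond units + 0 from the BH atom = 8.

8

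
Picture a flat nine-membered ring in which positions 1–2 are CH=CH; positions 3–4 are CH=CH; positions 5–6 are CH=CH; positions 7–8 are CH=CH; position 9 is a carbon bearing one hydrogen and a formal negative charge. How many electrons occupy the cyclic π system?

Every ring atom contributes a p orbital perpendicular to the ring (the double-bond atoms are sp², each contributing one p electron; the carbanion's lone pair occupies the p orbital), so the π system is cyclic and fully conjugated.
Tallying contributions gives 4 × 2 = 8 from the double-bond units + 2 from the CH(-) atom = 10.

10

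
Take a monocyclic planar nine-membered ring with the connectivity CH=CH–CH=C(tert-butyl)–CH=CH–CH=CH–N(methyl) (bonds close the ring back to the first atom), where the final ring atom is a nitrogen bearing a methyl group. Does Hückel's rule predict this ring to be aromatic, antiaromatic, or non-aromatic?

Aromatic

Every ring atom contributes a p orbital perpendicular to the ring (every atom in a ring double bond is sp² and brings one electron to the p orbital; the pyrrole-type nitrogen donates its lone pair from the p orbital), so the π system is cyclic and fully conjugated.
Adding the contributions, 4 × 2 = 8 from the double-bond units + 2 from the N(methyl) atom = 10.
That gives a 4n+2 count (10, n = 2).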